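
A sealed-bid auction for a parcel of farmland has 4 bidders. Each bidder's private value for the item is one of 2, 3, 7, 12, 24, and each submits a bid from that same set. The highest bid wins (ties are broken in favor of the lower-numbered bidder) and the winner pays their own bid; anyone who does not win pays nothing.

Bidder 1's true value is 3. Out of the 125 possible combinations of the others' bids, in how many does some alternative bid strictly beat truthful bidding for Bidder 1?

Others bid (2, 2, 2): truth gives 0; bid 2 gives 1 > 0. Violating.
Others bid (2, 2, 3): truth gives 0; no alternative beats it.
Others bid (2, 2, 7): truth gives 0; no alternative beats it.
(Checking all 125 profiles: 1 has a profitable deviation, 124 do not.)

1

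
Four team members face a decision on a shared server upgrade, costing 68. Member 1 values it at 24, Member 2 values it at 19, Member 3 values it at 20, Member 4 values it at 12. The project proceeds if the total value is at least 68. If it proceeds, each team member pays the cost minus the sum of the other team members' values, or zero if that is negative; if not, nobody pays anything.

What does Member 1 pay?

17

Total value 75 ≥ cost 68, so the project is built.
The other team members' values sum to 51.
Cost minus that sum is 68 - 51 = 17.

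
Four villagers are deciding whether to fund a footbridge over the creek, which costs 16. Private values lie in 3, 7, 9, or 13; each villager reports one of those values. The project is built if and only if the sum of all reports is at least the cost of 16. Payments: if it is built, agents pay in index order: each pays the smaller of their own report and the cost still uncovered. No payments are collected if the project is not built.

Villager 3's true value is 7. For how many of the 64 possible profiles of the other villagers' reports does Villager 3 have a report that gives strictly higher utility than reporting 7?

19

Others report (3, 3, 7): truth gives 0; report 3 gives 4 > 0. Violating.
Others report (3, 3, 9): truth gives 0; report 3 gives 4 > 0. Violating.
Others report (3, 3, 13): truth gives 0; report 3 gives 4 > 0. Violating.
Others report (3, 7, 3): truth gives 1; report 3 gives 4 > 1. Violating.
Others report (3, 3, 3): truth gives 0; no alternative beats it.
Others report (3, 13, 3): truth gives 7; no alternative beats it.
(Checking all 64 profiles: 19 have a profitable deviation, 45 do not.)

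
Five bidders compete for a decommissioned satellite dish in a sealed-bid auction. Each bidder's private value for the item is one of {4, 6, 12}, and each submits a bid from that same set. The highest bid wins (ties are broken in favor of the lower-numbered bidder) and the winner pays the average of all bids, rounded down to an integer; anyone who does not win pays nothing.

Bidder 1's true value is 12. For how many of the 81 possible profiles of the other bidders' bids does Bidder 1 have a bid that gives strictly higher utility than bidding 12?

Others bid (4, 4, 4, 4): truth gives 7; bid 4 gives 8 > 7. Violating.
Others bid (4, 4, 4, 6): truth gives 6; bid 6 gives 8 > 6. Violating.
Others bid (4, 4, 6, 4): truth gives 6; bid 6 gives 8 > 6. Violating.
Others bid (4, 4, 6, 6): truth gives 6; bid 6 gives 7 > 6. Violating.
Others bid (4, 4, 4, 12): truth gives 5; no alternative beats it.
Others bid (4, 4, 6, 12): truth gives 5; no alternative beats it.
(Checking all 81 profiles: 16 have a profitable deviation, 65 do not.)

16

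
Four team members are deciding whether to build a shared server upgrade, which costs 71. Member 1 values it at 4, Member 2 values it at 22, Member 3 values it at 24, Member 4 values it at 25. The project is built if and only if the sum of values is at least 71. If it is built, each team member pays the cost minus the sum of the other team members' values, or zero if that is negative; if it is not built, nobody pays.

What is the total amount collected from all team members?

59

Total value 75 ≥ cost 71, so it is built.
Member 1: others sum to 71; max(0, 71 - 71) = 0.
Member 2: others sum to 53; max(0, 71 - 53) = 18.
Member 3: others sum to 51; max(0, 71 - 51) = 20.
Member 4: others sum to 50; max(0, 71 - 50) = 21.
Total collected = 0 + 18 + 20 + 21 = 59.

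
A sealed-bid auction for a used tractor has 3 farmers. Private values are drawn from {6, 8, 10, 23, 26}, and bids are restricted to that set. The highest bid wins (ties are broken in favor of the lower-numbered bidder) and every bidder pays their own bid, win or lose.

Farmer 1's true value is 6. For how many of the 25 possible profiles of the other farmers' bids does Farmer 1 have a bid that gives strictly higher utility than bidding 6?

Others bid (6, 8): truth gives -6; bid 8 gives -2 > -6. Violating.
Others bid (6, 10): truth gives -6; bid 10 gives -4 > -6. Violating.
Others bid (8, 6): truth gives -6; bid 8 gives -2 > -6. Violating.
Others bid (8, 8): truth gives -6; bid 8 gives -2 > -6. Violating.
Others bid (6, 6): truth gives 0; no alternative beats it.
Others bid (6, 23): truth gives -6; no alternative beats it.
(Checking all 25 profiles: 8 have a profitable deviation, 17 do not.)

8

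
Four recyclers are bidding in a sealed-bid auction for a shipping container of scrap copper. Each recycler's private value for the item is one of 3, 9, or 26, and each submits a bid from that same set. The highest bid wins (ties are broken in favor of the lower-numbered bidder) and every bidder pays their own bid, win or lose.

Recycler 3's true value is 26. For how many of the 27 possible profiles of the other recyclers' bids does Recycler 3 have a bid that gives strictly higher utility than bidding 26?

17

Others bid (3, 3, 3): truth gives 0; bid 9 gives 17 > 0. Violating.
Others bid (3, 3, 9): truth gives 0; bid 9 gives 17 > 0. Violating.
Others bid (3, 26, 3): truth gives -26; bid 3 gives -3 > -26. Violating.
Others bid (3, 26, 9): truth gives -26; bid 3 gives -3 > -26. Violating.
Others bid (3, 3, 26): truth gives 0; no alternative beats it.
Others bid (3, 9, 3): truth gives 0; no alternative beats it.
(Checking all 27 profiles: 17 have a profitable deviation, 10 do not.)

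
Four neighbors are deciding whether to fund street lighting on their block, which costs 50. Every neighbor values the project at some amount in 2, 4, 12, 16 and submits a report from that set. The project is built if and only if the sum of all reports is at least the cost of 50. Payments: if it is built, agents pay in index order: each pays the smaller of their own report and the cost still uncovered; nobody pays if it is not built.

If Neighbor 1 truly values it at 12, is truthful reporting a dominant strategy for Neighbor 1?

No

Consider the case where Neighbor 2 reports 16, Neighbor 3 reports 16 and Neighbor 4 reports 16.
Truthful report 12: project built, pays 12, utility 12 - 12 = 0.
Report 2 instead: project built, pays 2, utility 12 - 2 = 10.
Since 10 > 0, reporting 2 is strictly better here, so truthful reporting is not dominant.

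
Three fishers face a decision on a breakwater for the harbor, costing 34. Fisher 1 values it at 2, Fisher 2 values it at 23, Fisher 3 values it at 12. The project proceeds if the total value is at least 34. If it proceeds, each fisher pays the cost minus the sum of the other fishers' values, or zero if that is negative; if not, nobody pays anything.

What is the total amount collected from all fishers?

Total value 37 ≥ cost 34, so it is built.
Fisher 1: others sum to 35; max(0, 34 - 35) = 0.
Fisher 2: others sum to 14; max(0, 34 - 14) = 20.
Fisher 3: others sum to 25; max(0, 34 - 25) = 9.
Total collected = 0 + 20 + 9 = 29.

29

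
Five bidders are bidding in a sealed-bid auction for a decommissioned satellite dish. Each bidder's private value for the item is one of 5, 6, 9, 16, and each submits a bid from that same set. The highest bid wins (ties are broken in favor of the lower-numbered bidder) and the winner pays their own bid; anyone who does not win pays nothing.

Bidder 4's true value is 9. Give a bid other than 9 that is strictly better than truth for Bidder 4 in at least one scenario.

Suppose Bidder 1 bids 5, Bidder 2 bids 5, Bidder 3 bids 5 and Bidder 5 bids 5.
Bid 9: wins, pays 9, utility 9 - 9 = 0.
Bid 6: wins, pays 6, utility 9 - 6 = 3.
So bidding 6 beats truth here (3 > 0).

6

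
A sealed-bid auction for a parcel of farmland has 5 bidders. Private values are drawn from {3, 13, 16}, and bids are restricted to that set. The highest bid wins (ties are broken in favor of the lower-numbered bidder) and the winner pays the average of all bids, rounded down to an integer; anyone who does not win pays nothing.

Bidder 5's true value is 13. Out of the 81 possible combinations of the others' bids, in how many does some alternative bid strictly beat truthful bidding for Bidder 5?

14

Others bid (3, 3, 3, 13): truth gives 0; bid 16 gives 6 > 0. Violating.
Others bid (3, 3, 13, 3): truth gives 0; bid 16 gives 6 > 0. Violating.
Others bid (3, 3, 13, 13): truth gives 0; bid 16 gives 4 > 0. Violating.
Others bid (3, 13, 3, 3): truth gives 0; bid 16 gives 6 > 0. Violating.
Others bid (3, 3, 3, 3): truth gives 8; no alternative beats it.
Others bid (3, 3, 3, 16): truth gives 0; no alternative beats it.
(Checking all 81 profiles: 14 have a profitable deviation, 67 do not.)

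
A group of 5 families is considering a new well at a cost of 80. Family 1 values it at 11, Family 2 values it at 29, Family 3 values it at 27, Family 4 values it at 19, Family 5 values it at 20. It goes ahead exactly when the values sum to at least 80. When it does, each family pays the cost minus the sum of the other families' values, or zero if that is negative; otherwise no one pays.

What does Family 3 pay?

Total value 106 ≥ cost 80, so the project is built.
The other families' values sum to 79.
Cost minus that sum is 80 - 79 = 1.

1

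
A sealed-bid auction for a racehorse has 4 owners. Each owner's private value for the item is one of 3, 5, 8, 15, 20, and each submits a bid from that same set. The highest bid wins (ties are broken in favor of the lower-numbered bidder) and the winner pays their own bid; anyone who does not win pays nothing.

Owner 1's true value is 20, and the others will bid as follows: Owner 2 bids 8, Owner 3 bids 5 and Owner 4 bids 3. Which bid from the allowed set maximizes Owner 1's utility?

8

Bid 3: loses, pays 0, utility 0.
Bid 5: loses, pays 0, utility 0.
Bid 8: wins, pays 8, utility 20 - 8 = 12.
Bid 15: wins, pays 15, utility 20 - 15 = 5.
Bid 20: wins, pays 20, utility 20 - 20 = 0.
The best choice is 8 with utility 12.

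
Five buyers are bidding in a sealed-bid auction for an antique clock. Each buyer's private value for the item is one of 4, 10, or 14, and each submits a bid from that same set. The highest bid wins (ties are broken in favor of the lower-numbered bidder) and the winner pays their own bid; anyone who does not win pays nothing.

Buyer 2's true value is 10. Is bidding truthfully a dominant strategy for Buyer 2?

Yes

Check each profile of the others' bids and compare truth against every alternative bid.
Others bid (4, 4, 4, 4): truth gives 0, best alternative gives 0.
Others bid (4, 4, 4, 10): truth gives 0, best alternative gives 0.
Others bid (4, 4, 4, 14): truth gives 0, best alternative gives 0.
Others bid (4, 4, 10, 4): truth gives 0, best alternative gives 0.
Others bid (4, 4, 10, 10): truth gives 0, best alternative gives 0.
Others bid (4, 4, 10, 14): truth gives 0, best alternative gives 0.
(Remaining 75 profiles checked similarly; truth is weakly best in each.)
In every case the truthful bid is at least as good as any alternative, so it is a dominant strategy.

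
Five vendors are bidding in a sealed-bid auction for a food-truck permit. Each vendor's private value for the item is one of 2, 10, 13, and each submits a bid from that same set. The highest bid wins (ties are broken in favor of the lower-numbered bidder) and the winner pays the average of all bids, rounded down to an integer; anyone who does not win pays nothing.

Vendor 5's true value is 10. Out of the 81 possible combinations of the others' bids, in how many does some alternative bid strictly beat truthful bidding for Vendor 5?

14

Others bid (2, 2, 2, 10): truth gives 0; bid 13 gives 5 > 0. Violating.
Others bid (2, 2, 10, 2): truth gives 0; bid 13 gives 5 > 0. Violating.
Others bid (2, 2, 10, 10): truth gives 0; bid 13 gives 3 > 0. Violating.
Others bid (2, 10, 2, 2): truth gives 0; bid 13 gives 5 > 0. Violating.
Others bid (2, 2, 2, 2): truth gives 7; no alternative beats it.
Others bid (2, 2, 2, 13): truth gives 0; no alternative beats it.
(Checking all 81 profiles: 14 have a profitable deviation, 67 do not.)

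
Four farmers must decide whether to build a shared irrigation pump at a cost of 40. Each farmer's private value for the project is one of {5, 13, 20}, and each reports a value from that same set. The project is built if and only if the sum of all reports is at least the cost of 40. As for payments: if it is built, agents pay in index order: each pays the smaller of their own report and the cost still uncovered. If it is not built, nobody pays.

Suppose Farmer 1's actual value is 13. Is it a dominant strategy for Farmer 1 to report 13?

Consider the case where Farmer 2 reports 5, Farmer 3 reports 13 and Farmer 4 reports 20.
Truthful report 13: project built, pays 13, utility 13 - 13 = 0.
Report 5 instead: project built, pays 5, utility 13 - 5 = 8.
Since 8 > 0, reporting 5 is strictly better here, so truthful reporting is not dominant.

No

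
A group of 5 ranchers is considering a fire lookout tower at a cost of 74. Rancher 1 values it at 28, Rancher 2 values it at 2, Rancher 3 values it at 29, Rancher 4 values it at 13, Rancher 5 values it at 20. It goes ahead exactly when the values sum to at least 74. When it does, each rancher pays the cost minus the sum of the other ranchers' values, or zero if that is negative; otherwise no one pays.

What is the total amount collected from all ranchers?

23

Total value 92 ≥ cost 74, so it is built.
Rancher 1: others sum to 64; max(0, 74 - 64) = 10.
Rancher 2: others sum to 90; max(0, 74 - 90) = 0.
Rancher 3: others sum to 63; max(0, 74 - 63) = 11.
Rancher 4: others sum to 79; max(0, 74 - 79) = 0.
Rancher 5: others sum to 72; max(0, 74 - 72) = 2.
Total collected = 10 + 0 + 11 + 0 + 2 = 23.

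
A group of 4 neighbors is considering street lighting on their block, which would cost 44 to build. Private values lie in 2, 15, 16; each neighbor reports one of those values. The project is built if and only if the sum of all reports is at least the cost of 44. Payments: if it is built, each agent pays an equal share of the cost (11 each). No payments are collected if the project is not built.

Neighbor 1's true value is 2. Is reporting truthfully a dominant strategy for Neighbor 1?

Check each profile of the others' reports and compare truth against every alternative report.
Others report (2, 15, 15): truth gives 0, best alternative gives -9.
Others report (2, 15, 16): truth gives 0, best alternative gives -9.
Others report (2, 16, 15): truth gives 0, best alternative gives -9.
Others report (2, 16, 16): truth gives 0, best alternative gives -9.
Others report (15, 2, 15): truth gives 0, best alternative gives -9.
Others report (15, 2, 16): truth gives 0, best alternative gives -9.
(Remaining 21 profiles checked similarly; truth is weakly best in each.)
In every case the truthful report is at least as good as any alternative, so it is a dominant strategy.

Yes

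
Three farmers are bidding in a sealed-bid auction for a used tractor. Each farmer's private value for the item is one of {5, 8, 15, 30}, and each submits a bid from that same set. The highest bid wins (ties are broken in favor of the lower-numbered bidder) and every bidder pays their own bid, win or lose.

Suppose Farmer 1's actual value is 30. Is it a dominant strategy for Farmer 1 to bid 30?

Consider the case where Farmer 2 bids 5 and Farmer 3 bids 5.
Truthful bid 30: wins, pays 30, utility 30 - 30 = 0.
Bid 5 instead: wins, pays 5, utility 30 - 5 = 25.
Since 25 > 0, bidding 5 is strictly better here, so truthful bidding is not dominant.

No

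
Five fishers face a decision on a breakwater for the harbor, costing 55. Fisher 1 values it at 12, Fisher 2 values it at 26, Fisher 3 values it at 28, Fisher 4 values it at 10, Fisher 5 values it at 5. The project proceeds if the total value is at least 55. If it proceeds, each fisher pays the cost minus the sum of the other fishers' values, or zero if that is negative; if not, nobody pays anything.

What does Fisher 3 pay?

Total value 81 ≥ cost 55, so the project is built.
The other fishers' values sum to 53.
Cost minus that sum is 55 - 53 = 2.

2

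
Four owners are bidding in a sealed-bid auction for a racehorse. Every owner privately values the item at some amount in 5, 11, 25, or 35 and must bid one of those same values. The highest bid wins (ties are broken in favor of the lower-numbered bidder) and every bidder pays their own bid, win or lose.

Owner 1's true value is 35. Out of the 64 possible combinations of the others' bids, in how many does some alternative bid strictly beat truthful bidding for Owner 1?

27

Others bid (5, 5, 5): truth gives 0; bid 5 gives 30 > 0. Violating.
Others bid (5, 5, 11): truth gives 0; bid 11 gives 24 > 0. Violating.
Others bid (5, 5, 25): truth gives 0; bid 25 gives 10 > 0. Violating.
Others bid (5, 11, 5): truth gives 0; bid 11 gives 24 > 0. Violating.
Others bid (5, 5, 35): truth gives 0; no alternative beats it.
Others bid (5, 11, 35): truth gives 0; no alternative beats it.
(Checking all 64 profiles: 27 have a profitable deviation, 37 do not.)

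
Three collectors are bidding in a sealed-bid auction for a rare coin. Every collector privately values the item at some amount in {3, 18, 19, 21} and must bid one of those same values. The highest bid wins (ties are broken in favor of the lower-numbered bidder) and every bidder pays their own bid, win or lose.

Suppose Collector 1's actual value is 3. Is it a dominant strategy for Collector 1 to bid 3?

Check each profile of the others' bids and compare truth against every alternative bid.
Others bid (3, 3): truth gives 0, best alternative gives -15.
Others bid (3, 21): truth gives -3, best alternative gives -18.
Others bid (18, 21): truth gives -3, best alternative gives -18.
Others bid (19, 21): truth gives -3, best alternative gives -18.
Others bid (21, 3): truth gives -3, best alternative gives -18.
Others bid (21, 18): truth gives -3, best alternative gives -18.
(Remaining 10 profiles checked similarly; truth is weakly best in each.)
In every case the truthful bid is at least as good as any alternative, so it is a dominant strategy.

Yes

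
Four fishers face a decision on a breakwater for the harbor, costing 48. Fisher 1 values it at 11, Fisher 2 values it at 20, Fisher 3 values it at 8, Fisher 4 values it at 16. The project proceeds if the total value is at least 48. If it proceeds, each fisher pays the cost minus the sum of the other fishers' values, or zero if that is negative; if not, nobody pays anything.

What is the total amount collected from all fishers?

27

Total value 55 ≥ cost 48, so it is built.
Fisher 1: others sum to 44; max(0, 48 - 44) = 4.
Fisher 2: others sum to 35; max(0, 48 - 35) = 13.
Fisher 3: others sum to 47; max(0, 48 - 47) = 1.
Fisher 4: others sum to 39; max(0, 48 - 39) = 9.
Total collected = 4 + 13 + 1 + 9 = 27.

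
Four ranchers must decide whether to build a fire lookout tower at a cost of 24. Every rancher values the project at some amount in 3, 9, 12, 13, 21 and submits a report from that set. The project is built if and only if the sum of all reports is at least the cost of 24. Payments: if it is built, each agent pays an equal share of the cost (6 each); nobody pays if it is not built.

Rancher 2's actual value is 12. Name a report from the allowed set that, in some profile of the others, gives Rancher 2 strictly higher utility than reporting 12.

21

Suppose Rancher 1 reports 3, Rancher 3 reports 3 and Rancher 4 reports 3.
Report 12: project not built, utility 0.
Report 21: project built, pays 6, utility 12 - 6 = 6.
So reporting 21 beats truth here (6 > 0).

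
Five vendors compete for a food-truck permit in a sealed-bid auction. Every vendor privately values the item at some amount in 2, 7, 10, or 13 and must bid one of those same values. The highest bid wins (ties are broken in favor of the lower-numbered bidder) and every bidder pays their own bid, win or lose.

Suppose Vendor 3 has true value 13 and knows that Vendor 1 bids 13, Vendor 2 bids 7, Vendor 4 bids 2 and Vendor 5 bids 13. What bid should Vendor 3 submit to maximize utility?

2

Bid 2: loses but pays 2, utility -2.
Bid 7: loses but pays 7, utility -7.
Bid 10: loses but pays 10, utility -10.
Bid 13: loses but pays 13, utility -13.
The best choice is 2 with utility -2.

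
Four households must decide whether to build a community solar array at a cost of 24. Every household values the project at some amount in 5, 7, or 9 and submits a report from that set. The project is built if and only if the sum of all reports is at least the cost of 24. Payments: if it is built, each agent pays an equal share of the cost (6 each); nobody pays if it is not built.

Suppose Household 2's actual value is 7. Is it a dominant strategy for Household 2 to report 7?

No

Consider the case where Household 1 reports 5, Household 3 reports 5 and Household 4 reports 5.
Truthful report 7: project not built, utility 0.
Report 9 instead: project built, pays 6, utility 7 - 6 = 1.
Since 1 > 0, reporting 9 is strictly better here, so truthful reporting is not dominant.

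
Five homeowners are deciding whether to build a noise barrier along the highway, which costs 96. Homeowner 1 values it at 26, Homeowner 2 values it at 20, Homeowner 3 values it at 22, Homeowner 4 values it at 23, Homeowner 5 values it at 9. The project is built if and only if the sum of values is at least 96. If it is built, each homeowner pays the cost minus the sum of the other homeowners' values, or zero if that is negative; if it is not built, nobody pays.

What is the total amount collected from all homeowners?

80

Total value 100 ≥ cost 96, so it is built.
Homeowner 1: others sum to 74; max(0, 96 - 74) = 22.
Homeowner 2: others sum to 80; max(0, 96 - 80) = 16.
Homeowner 3: others sum to 78; max(0, 96 - 78) = 18.
Homeowner 4: others sum to 77; max(0, 96 - 77) = 19.
Homeowner 5: others sum to 91; max(0, 96 - 91) = 5.
Total collected = 22 + 16 + 18 + 19 + 5 = 80.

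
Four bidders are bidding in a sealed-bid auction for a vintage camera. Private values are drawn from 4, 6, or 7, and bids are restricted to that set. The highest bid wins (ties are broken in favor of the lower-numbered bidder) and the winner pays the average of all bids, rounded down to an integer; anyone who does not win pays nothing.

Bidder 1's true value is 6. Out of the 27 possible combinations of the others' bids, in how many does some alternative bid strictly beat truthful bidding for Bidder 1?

3

Others bid (4, 4, 7): truth gives 0; bid 7 gives 1 > 0. Violating.
Others bid (4, 7, 4): truth gives 0; bid 7 gives 1 > 0. Violating.
Others bid (7, 4, 4): truth gives 0; bid 7 gives 1 > 0. Violating.
Others bid (4, 4, 4): truth gives 2; no alternative beats it.
Others bid (4, 4, 6): truth gives 1; no alternative beats it.
(Checking all 27 profiles: 3 have a profitable deviation, 24 do not.)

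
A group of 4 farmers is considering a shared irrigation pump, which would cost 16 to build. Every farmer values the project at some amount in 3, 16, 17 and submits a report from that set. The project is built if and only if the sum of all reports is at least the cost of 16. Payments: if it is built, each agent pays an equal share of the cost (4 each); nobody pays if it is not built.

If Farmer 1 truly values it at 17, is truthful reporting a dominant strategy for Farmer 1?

Yes

Check each profile of the others' reports and compare truth against every alternative report.
Others report (3, 3, 3): truth gives 13, best alternative gives 13.
Others report (3, 3, 16): truth gives 13, best alternative gives 13.
Others report (3, 3, 17): truth gives 13, best alternative gives 13.
Others report (3, 16, 3): truth gives 13, best alternative gives 13.
Others report (3, 16, 16): truth gives 13, best alternative gives 13.
Others report (3, 16, 17): truth gives 13, best alternative gives 13.
(Remaining 21 profiles checked similarly; truth is weakly best in each.)
In every case the truthful report is at least as good as any alternative, so it is a dominant strategy.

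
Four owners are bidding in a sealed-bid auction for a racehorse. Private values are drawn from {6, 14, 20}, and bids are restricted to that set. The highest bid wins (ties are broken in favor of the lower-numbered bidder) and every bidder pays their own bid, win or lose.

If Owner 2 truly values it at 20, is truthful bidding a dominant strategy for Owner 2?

No

Consider the case where Owner 1 bids 6, Owner 3 bids 6 and Owner 4 bids 6.
Truthful bid 20: wins, pays 20, utility 20 - 20 = 0.
Bid 14 instead: wins, pays 14, utility 20 - 14 = 6.
Since 6 > 0, bidding 14 is strictly better here, so truthful bidding is not dominant.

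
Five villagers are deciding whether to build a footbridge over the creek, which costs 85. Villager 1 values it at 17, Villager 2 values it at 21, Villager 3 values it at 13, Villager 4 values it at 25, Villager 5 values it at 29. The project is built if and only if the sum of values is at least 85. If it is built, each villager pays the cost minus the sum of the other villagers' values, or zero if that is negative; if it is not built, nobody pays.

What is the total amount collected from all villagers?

15

Total value 105 ≥ cost 85, so it is built.
Villager 1: others sum to 88; max(0, 85 - 88) = 0.
Villager 2: others sum to 84; max(0, 85 - 84) = 1.
Villager 3: others sum to 92; max(0, 85 - 92) = 0.
Villager 4: others sum to 80; max(0, 85 - 80) = 5.
Villager 5: others sum to 76; max(0, 85 - 76) = 9.
Total collected = 0 + 1 + 0 + 5 + 9 = 15.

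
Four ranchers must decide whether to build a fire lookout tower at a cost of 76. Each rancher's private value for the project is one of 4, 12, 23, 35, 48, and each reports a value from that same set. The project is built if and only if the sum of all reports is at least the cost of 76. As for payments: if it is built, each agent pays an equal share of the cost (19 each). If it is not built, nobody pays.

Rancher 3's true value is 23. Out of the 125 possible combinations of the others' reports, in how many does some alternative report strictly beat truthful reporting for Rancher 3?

28

Others report (4, 4, 23): truth gives 0; report 48 gives 4 > 0. Violating.
Others report (4, 4, 35): truth gives 0; report 35 gives 4 > 0. Violating.
Others report (4, 12, 12): truth gives 0; report 48 gives 4 > 0. Violating.
Others report (4, 12, 23): truth gives 0; report 48 gives 4 > 0. Violating.
Others report (4, 4, 4): truth gives 0; no alternative beats it.
Others report (4, 4, 12): truth gives 0; no alternative beats it.
(Checking all 125 profiles: 28 have a profitable deviation, 97 do not.)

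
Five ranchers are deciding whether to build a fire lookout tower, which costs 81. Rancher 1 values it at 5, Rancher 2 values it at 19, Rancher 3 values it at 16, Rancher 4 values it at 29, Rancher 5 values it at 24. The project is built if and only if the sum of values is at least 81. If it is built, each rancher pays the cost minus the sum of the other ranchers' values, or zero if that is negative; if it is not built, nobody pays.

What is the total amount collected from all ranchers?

40

Total value 93 ≥ cost 81, so it is built.
Rancher 1: others sum to 88; max(0, 81 - 88) = 0.
Rancher 2: others sum to 74; max(0, 81 - 74) = 7.
Rancher 3: others sum to 77; max(0, 81 - 77) = 4.
Rancher 4: others sum to 64; max(0, 81 - 64) = 17.
Rancher 5: others sum to 69; max(0, 81 - 69) = 12.
Total collected = 0 + 7 + 4 + 17 + 12 = 40.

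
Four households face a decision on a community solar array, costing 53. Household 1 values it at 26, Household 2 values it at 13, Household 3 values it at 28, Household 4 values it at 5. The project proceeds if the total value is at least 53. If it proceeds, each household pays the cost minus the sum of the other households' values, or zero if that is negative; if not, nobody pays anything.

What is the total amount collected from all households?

Total value 72 ≥ cost 53, so it is built.
Household 1: others sum to 46; max(0, 53 - 46) = 7.
Household 2: others sum to 59; max(0, 53 - 59) = 0.
Household 3: others sum to 44; max(0, 53 - 44) = 9.
Household 4: others sum to 67; max(0, 53 - 67) = 0.
Total collected = 7 + 0 + 9 + 0 = 16.

16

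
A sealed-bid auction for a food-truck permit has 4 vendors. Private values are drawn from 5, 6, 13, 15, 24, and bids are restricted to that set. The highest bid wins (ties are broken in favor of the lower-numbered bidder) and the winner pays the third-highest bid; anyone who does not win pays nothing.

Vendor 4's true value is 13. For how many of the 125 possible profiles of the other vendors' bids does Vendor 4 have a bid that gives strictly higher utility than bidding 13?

24

Others bid (5, 5, 13): truth gives 0; bid 15 gives 8 > 0. Violating.
Others bid (5, 5, 15): truth gives 0; bid 24 gives 8 > 0. Violating.
Others bid (5, 6, 13): truth gives 0; bid 15 gives 7 > 0. Violating.
Others bid (5, 6, 15): truth gives 0; bid 24 gives 7 > 0. Violating.
Others bid (5, 5, 5): truth gives 8; no alternative beats it.
Others bid (5, 5, 6): truth gives 8; no alternative beats it.
(Checking all 125 profiles: 24 have a profitable deviation, 101 do not.)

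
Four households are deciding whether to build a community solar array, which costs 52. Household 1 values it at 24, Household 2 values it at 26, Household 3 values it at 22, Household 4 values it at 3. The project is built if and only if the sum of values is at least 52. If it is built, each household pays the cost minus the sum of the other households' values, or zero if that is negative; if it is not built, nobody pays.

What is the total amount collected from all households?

4

Total value 75 ≥ cost 52, so it is built.
Household 1: others sum to 51; max(0, 52 - 51) = 1.
Household 2: others sum to 49; max(0, 52 - 49) = 3.
Household 3: others sum to 53; max(0, 52 - 53) = 0.
Household 4: others sum to 72; max(0, 52 - 72) = 0.
Total collected = 1 + 3 + 0 + 0 = 4.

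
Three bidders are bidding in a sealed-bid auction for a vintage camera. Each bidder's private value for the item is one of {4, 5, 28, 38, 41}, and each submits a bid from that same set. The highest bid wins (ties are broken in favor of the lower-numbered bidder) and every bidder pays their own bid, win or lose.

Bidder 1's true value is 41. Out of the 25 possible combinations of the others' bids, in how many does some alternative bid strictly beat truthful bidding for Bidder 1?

Others bid (4, 4): truth gives 0; bid 4 gives 37 > 0. Violating.
Others bid (4, 5): truth gives 0; bid 5 gives 36 > 0. Violating.
Others bid (4, 28): truth gives 0; bid 28 gives 13 > 0. Violating.
Others bid (4, 38): truth gives 0; bid 38 gives 3 > 0. Violating.
Others bid (4, 41): truth gives 0; no alternative beats it.
Others bid (5, 41): truth gives 0; no alternative beats it.
(Checking all 25 profiles: 16 have a profitable deviation, 9 do not.)

16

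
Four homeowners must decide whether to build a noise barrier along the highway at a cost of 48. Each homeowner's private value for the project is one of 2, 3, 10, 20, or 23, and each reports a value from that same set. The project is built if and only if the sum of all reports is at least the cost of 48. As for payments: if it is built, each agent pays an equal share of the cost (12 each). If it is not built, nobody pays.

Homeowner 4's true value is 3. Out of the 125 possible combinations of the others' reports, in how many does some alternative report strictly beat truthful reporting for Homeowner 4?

6

Others report (2, 20, 23): truth gives -9; report 2 gives 0 > -9. Violating.
Others report (2, 23, 20): truth gives -9; report 2 gives 0 > -9. Violating.
Others report (20, 2, 23): truth gives -9; report 2 gives 0 > -9. Violating.
Others report (20, 23, 2): truth gives -9; report 2 gives 0 > -9. Violating.
Others report (2, 2, 2): truth gives 0; no alternative beats it.
Others report (2, 2, 3): truth gives 0; no alternative beats it.
(Checking all 125 profiles: 6 have a profitable deviation, 119 do not.)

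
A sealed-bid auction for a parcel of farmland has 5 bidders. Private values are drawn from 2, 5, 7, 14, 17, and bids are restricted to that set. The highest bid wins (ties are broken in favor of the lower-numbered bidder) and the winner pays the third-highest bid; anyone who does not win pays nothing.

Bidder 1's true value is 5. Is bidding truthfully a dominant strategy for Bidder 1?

Consider the case where Bidder 2 bids 2, Bidder 3 bids 2, Bidder 4 bids 2 and Bidder 5 bids 7.
Truthful bid 5: loses, pays 0, utility 0.
Bid 7 instead: wins, pays 2, utility 5 - 2 = 3.
Since 3 > 0, bidding 7 is strictly better here, so truthful bidding is not dominant.

No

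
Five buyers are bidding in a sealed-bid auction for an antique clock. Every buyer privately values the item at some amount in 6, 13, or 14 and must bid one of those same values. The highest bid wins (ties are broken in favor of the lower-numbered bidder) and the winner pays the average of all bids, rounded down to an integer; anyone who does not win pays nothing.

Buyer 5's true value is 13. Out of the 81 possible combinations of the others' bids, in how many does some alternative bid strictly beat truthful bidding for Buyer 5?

Others bid (6, 6, 6, 13): truth gives 0; bid 14 gives 4 > 0. Violating.
Others bid (6, 6, 13, 6): truth gives 0; bid 14 gives 4 > 0. Violating.
Others bid (6, 6, 13, 13): truth gives 0; bid 14 gives 3 > 0. Violating.
Others bid (6, 13, 6, 6): truth gives 0; bid 14 gives 4 > 0. Violating.
Others bid (6, 6, 6, 6): truth gives 6; no alternative beats it.
Others bid (6, 6, 6, 14): truth gives 0; no alternative beats it.
(Checking all 81 profiles: 14 have a profitable deviation, 67 do not.)

14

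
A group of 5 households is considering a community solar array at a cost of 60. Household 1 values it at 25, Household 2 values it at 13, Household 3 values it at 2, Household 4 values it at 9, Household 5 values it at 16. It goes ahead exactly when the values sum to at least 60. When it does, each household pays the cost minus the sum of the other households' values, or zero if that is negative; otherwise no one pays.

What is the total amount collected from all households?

43

Total value 65 ≥ cost 60, so it is built.
Household 1: others sum to 40; max(0, 60 - 40) = 20.
Household 2: others sum to 52; max(0, 60 - 52) = 8.
Household 3: others sum to 63; max(0, 60 - 63) = 0.
Household 4: others sum to 56; max(0, 60 - 56) = 4.
Household 5: others sum to 49; max(0, 60 - 49) = 11.
Total collected = 20 + 8 + 0 + 4 + 11 = 43.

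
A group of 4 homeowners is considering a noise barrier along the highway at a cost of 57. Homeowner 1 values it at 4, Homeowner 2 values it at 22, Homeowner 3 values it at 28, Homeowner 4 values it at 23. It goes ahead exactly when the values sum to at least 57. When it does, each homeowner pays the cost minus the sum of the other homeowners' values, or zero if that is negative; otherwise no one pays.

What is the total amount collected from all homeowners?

13

Total value 77 ≥ cost 57, so it is built.
Homeowner 1: others sum to 73; max(0, 57 - 73) = 0.
Homeowner 2: others sum to 55; max(0, 57 - 55) = 2.
Homeowner 3: others sum to 49; max(0, 57 - 49) = 8.
Homeowner 4: others sum to 54; max(0, 57 - 54) = 3.
Total collected = 0 + 2 + 8 + 3 = 13.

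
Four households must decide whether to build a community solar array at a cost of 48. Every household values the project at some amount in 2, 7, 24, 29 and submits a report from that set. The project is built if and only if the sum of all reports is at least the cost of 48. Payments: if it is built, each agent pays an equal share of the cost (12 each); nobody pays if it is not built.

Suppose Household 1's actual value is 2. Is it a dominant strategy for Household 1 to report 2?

Yes

Check each profile of the others' reports and compare truth against every alternative report.
Others report (7, 7, 29): truth gives 0, best alternative gives -10.
Others report (7, 29, 7): truth gives 0, best alternative gives -10.
Others report (29, 7, 7): truth gives 0, best alternative gives -10.
Others report (2, 24, 24): truth gives -10, best alternative gives -10.
Others report (2, 24, 29): truth gives -10, best alternative gives -10.
Others report (2, 29, 24): truth gives -10, best alternative gives -10.
(Remaining 58 profiles checked similarly; truth is weakly best in each.)
In every case the truthful report is at least as good as any alternative, so it is a dominant strategy.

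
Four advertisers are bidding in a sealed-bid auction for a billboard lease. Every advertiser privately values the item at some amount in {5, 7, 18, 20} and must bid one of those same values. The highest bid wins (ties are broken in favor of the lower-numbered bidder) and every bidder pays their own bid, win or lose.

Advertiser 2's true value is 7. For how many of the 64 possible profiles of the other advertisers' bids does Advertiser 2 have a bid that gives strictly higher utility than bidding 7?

60

Others bid (5, 5, 18): truth gives -7; bid 5 gives -5 > -7. Violating.
Others bid (5, 5, 20): truth gives -7; bid 5 gives -5 > -7. Violating.
Others bid (5, 7, 18): truth gives -7; bid 5 gives -5 > -7. Violating.
Others bid (5, 7, 20): truth gives -7; bid 5 gives -5 > -7. Violating.
Others bid (5, 5, 5): truth gives 0; no alternative beats it.
Others bid (5, 5, 7): truth gives 0; no alternative beats it.
(Checking all 64 profiles: 60 have a profitable deviation, 4 do not.)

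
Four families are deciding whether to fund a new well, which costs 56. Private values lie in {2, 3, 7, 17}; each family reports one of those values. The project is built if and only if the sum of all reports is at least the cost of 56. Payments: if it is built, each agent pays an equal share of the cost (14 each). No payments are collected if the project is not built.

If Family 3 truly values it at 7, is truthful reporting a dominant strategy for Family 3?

Consider the case where Family 1 reports 17, Family 2 reports 17 and Family 4 reports 17.
Truthful report 7: project built, pays 14, utility 7 - 14 = -7.
Report 2 instead: project not built, utility 0.
Since 0 > -7, reporting 2 is strictly better here, so truthful reporting is not dominant.

No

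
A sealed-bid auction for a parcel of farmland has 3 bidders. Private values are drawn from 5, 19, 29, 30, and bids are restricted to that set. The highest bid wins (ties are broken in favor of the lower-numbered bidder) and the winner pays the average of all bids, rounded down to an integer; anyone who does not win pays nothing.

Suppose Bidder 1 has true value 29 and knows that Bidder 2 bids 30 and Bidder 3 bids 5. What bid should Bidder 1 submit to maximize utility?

Bid 5: loses, pays 0, utility 0.
Bid 19: loses, pays 0, utility 0.
Bid 29: loses, pays 0, utility 0.
Bid 30: wins, pays 21, utility 29 - 21 = 8.
The best choice is 30 with utility 8.

30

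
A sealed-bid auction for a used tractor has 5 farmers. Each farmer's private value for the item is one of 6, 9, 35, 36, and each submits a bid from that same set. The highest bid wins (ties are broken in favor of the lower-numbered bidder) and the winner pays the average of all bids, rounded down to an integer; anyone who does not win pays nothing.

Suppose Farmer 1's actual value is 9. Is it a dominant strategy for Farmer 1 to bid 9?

Check each profile of the others' bids and compare truth against every alternative bid.
Others bid (6, 6, 6, 9): truth gives 2, best alternative gives 0.
Others bid (6, 6, 9, 6): truth gives 2, best alternative gives 0.
Others bid (6, 6, 9, 9): truth gives 2, best alternative gives 0.
Others bid (6, 9, 6, 6): truth gives 2, best alternative gives 0.
Others bid (6, 9, 6, 9): truth gives 2, best alternative gives 0.
Others bid (6, 9, 9, 6): truth gives 2, best alternative gives 0.
(Remaining 250 profiles checked similarly; truth is weakly best in each.)
In every case the truthful bid is at least as good as any alternative, so it is a dominant strategy.

Yes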